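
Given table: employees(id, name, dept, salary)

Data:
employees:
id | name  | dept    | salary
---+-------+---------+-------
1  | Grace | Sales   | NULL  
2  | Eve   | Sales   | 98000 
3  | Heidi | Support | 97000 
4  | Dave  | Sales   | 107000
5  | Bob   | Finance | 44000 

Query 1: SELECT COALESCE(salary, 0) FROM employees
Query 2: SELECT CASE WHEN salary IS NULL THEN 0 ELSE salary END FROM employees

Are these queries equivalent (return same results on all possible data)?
Yes, equivalent

Both queries return: [(0,), (44000,), (97000,), (98000,), (107000,)]

Reason: COALESCE vs CASE for NULL handling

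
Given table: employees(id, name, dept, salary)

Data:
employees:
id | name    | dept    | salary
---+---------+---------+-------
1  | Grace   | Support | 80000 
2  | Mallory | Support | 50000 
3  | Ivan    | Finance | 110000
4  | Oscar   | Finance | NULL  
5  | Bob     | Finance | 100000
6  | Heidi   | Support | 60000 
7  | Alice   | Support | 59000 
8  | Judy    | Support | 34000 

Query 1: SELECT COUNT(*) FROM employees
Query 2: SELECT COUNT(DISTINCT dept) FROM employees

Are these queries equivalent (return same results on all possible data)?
No, not equivalent

Query 1 returns: [(8,)]
Query 2 returns: [(2,)]

Reason: COUNT(*) counts rows, COUNT(DISTINCT dept) counts unique depts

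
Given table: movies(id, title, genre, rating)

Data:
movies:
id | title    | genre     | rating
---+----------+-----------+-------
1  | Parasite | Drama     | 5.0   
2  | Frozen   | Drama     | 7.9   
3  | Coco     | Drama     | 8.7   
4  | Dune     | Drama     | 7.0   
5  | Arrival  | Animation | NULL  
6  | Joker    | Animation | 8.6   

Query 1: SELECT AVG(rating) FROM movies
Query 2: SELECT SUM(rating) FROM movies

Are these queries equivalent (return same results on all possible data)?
No, not equivalent

Query 1 returns: [(7.44,)]
Query 2 returns: [(37.2,)]

Reason: AVG vs SUM give different aggregate values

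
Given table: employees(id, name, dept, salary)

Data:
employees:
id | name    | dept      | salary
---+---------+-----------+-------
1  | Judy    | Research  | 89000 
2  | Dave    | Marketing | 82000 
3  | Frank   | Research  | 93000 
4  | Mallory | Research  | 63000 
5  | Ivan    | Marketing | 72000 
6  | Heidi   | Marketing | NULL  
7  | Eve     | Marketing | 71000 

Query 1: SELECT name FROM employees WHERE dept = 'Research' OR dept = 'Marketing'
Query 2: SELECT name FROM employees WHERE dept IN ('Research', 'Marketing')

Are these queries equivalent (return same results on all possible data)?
Yes, equivalent

Both queries return: [('Dave',), ('Eve',), ('Frank',), ('Heidi',), ('Ivan',), ('Judy',), ('Mallory',)]

Reason: OR vs IN are equivalent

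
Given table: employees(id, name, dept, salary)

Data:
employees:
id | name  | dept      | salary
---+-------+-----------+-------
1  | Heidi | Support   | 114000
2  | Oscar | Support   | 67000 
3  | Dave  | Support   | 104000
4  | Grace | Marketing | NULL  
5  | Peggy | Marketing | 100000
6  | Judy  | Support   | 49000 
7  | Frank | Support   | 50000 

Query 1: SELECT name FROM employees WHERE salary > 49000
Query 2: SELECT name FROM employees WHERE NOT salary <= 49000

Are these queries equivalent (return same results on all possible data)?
Yes, equivalent

Both queries return: [('Dave',), ('Frank',), ('Heidi',), ('Oscar',), ('Peggy',)]

Reason: Both filter salary > 49000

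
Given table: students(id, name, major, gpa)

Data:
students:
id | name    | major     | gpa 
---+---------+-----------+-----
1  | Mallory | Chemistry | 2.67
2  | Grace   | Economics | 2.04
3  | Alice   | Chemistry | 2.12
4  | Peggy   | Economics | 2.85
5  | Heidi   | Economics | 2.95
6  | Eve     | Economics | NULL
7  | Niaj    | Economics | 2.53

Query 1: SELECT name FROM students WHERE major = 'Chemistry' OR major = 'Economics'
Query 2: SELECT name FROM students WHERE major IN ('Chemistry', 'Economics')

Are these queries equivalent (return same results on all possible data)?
Yes, equivalent

Both queries return: [('Alice',), ('Eve',), ('Grace',), ('Heidi',), ('Mallory',), ('Niaj',), ('Peggy',)]

Reason: OR vs IN are equivalent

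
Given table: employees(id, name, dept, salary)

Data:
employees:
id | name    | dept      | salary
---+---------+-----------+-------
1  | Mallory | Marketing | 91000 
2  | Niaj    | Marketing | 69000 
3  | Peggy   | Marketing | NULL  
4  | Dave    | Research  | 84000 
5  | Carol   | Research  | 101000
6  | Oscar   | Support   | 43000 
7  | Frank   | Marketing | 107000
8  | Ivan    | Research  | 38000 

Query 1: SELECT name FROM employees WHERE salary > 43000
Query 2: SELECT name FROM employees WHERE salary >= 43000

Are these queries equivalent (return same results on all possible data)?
No, not equivalent

Query 1 returns: [('Mallory',), ('Niaj',), ('Dave',), ('Carol',), ('Frank',)]
Query 2 returns: [('Mallory',), ('Niaj',), ('Dave',), ('Carol',), ('Oscar',), ('Frank',)]

Reason: > vs >= gives different results when salary = 43000 exists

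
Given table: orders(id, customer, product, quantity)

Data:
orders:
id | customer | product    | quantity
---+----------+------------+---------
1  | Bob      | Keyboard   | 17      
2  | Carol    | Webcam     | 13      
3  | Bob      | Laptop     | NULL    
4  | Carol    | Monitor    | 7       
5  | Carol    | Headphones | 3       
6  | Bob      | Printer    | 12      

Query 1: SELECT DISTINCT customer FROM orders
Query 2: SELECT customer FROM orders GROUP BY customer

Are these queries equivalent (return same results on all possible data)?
Yes, equivalent

Both queries return: [('Bob',), ('Carol',)]

Reason: Both get unique customers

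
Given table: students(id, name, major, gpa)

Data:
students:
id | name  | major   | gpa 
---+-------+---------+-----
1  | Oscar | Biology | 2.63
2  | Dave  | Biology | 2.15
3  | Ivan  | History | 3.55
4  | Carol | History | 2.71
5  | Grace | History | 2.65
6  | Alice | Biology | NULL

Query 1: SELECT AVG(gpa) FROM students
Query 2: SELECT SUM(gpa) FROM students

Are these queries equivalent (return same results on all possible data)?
No, not equivalent

Query 1 returns: [(2.738,)]
Query 2 returns: [(13.69,)]

Reason: AVG vs SUM give different aggregate values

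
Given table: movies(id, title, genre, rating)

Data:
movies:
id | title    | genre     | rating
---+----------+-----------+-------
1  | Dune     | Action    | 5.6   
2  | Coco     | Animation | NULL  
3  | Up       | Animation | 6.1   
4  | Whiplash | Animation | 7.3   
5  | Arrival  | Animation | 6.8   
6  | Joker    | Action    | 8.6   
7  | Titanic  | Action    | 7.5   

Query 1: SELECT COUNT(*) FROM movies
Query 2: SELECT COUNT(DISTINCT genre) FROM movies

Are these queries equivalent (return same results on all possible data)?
No, not equivalent

Query 1 returns: [(7,)]
Query 2 returns: [(2,)]

Reason: COUNT(*) counts rows, COUNT(DISTINCT genre) counts unique genres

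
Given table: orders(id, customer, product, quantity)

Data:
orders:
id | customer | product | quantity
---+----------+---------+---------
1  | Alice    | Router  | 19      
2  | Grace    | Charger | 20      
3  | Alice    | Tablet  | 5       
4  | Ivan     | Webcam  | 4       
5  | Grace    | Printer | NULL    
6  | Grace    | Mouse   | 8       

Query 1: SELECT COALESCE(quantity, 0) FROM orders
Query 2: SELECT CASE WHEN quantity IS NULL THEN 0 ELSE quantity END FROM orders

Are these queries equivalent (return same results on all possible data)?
Yes, equivalent

Both queries return: [(0,), (4,), (5,), (8,), (19,), (20,)]

Reason: COALESCE vs CASE for NULL handling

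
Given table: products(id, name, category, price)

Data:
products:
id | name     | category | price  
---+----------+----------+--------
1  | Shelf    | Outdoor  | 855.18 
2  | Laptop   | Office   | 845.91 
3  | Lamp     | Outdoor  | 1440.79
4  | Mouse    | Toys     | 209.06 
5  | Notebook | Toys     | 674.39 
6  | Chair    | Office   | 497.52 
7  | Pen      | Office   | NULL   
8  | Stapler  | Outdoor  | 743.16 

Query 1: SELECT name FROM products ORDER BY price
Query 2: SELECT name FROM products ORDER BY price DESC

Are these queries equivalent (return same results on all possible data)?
No, not equivalent

Query 1 returns: [('Pen',), ('Mouse',), ('Chair',), ('Notebook',), ('Stapler',), ('Laptop',), ('Shelf',), ('Lamp',)]
Query 2 returns: [('Lamp',), ('Shelf',), ('Laptop',), ('Stapler',), ('Notebook',), ('Chair',), ('Mouse',), ('Pen',)]

Reason: ASC vs DESC gives opposite ordering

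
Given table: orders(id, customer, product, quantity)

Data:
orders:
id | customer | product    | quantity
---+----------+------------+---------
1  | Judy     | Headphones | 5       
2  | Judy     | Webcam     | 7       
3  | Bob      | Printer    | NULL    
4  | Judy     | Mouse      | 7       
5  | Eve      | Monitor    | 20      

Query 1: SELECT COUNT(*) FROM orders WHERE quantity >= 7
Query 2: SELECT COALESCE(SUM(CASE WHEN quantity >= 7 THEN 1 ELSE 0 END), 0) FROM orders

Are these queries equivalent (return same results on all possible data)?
Yes, equivalent

Both queries return: [(3,)]

Reason: COUNT with WHERE vs conditional SUM (COALESCE handles empty-table NULL)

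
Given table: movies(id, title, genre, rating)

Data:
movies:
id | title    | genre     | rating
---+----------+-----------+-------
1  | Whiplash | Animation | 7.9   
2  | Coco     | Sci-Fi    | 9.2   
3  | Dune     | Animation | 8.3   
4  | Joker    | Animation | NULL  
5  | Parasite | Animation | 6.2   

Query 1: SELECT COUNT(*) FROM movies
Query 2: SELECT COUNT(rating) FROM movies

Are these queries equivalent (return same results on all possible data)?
No, not equivalent

Query 1 returns: [(5,)]
Query 2 returns: [(4,)]

Reason: COUNT(*) includes NULLs, COUNT(column) excludes them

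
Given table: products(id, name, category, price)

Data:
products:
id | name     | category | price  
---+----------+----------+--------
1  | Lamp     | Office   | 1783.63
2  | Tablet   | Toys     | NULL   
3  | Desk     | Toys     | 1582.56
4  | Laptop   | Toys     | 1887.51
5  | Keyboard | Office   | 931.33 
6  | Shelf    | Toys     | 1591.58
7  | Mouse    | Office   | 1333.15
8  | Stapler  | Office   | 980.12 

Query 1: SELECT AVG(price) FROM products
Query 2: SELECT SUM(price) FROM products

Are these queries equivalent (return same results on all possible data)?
No, not equivalent

Query 1 returns: [(1441.4114285714288,)]
Query 2 returns: [(10089.880000000001,)]

Reason: AVG vs SUM give different aggregate values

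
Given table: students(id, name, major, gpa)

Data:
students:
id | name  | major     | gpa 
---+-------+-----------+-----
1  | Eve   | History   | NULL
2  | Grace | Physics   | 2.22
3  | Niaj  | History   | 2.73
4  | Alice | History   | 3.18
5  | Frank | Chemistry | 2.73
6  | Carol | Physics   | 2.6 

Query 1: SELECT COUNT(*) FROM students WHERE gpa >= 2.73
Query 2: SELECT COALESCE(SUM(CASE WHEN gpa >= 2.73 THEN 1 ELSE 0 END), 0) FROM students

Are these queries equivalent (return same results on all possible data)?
Yes, equivalent

Both queries return: [(3,)]

Reason: COUNT with WHERE vs conditional SUM (COALESCE handles empty-table NULL)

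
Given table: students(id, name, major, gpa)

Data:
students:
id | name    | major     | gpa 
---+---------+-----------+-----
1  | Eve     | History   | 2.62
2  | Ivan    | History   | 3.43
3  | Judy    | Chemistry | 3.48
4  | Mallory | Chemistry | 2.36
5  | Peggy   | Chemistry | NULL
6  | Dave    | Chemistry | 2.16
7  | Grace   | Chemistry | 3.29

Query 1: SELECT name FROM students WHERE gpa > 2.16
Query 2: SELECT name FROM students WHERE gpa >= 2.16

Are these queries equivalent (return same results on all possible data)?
No, not equivalent

Query 1 returns: [('Eve',), ('Ivan',), ('Judy',), ('Mallory',), ('Grace',)]
Query 2 returns: [('Eve',), ('Ivan',), ('Judy',), ('Mallory',), ('Dave',), ('Grace',)]

Reason: > vs >= gives different results when gpa = 2.16 exists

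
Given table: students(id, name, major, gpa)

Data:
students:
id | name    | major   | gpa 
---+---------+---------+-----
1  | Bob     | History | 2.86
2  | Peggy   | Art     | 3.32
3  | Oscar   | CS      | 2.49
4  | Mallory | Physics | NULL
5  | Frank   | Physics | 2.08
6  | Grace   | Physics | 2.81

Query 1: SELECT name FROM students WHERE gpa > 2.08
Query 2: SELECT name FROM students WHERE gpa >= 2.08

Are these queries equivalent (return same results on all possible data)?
No, not equivalent

Query 1 returns: [('Bob',), ('Peggy',), ('Oscar',), ('Grace',)]
Query 2 returns: [('Bob',), ('Peggy',), ('Oscar',), ('Frank',), ('Grace',)]

Reason: > vs >= gives different results when gpa = 2.08 exists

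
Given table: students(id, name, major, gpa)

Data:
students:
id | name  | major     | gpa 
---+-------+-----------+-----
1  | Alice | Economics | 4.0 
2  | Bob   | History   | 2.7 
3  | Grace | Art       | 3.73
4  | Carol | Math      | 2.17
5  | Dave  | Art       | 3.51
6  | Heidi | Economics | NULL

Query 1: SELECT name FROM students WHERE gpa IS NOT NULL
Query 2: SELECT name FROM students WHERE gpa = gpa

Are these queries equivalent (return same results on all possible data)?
Yes, equivalent

Both queries return: [('Alice',), ('Bob',), ('Carol',), ('Dave',), ('Grace',)]

Reason: IS NOT NULL vs self-equality (both exclude NULLs)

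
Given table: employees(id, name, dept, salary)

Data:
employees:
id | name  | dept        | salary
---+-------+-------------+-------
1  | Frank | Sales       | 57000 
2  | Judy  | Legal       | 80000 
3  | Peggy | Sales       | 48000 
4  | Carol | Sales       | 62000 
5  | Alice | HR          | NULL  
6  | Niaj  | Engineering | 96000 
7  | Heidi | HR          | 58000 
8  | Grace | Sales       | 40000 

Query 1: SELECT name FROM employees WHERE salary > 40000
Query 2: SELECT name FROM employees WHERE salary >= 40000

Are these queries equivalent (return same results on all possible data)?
No, not equivalent

Query 1 returns: [('Frank',), ('Judy',), ('Peggy',), ('Carol',), ('Niaj',), ('Heidi',)]
Query 2 returns: [('Frank',), ('Judy',), ('Peggy',), ('Carol',), ('Niaj',), ('Heidi',), ('Grace',)]

Reason: > vs >= gives different results when salary = 40000 exists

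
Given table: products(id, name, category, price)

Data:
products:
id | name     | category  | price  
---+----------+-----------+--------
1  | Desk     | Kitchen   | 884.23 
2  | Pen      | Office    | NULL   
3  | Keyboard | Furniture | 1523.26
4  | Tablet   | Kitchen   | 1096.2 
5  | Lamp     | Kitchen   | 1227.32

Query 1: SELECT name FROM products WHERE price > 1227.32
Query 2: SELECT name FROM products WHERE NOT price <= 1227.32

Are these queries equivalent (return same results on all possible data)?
Yes, equivalent

Both queries return: [('Keyboard',)]

Reason: Both filter price > 1227.32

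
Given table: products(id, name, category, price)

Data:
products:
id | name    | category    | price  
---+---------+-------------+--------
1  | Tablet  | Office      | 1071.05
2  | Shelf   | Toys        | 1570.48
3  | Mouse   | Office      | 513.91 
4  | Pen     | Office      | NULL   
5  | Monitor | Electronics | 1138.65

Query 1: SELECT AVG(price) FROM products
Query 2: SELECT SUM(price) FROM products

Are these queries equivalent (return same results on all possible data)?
No, not equivalent

Query 1 returns: [(1073.5225,)]
Query 2 returns: [(4294.09,)]

Reason: AVG vs SUM give different aggregate values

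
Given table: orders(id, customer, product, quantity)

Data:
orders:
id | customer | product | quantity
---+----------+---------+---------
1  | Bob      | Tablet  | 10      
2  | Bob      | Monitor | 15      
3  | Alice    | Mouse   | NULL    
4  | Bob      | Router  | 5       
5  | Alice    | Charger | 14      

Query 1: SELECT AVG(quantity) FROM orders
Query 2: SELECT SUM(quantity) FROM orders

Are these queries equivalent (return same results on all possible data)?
No, not equivalent

Query 1 returns: [(11.0,)]
Query 2 returns: [(44,)]

Reason: AVG vs SUM give different aggregate values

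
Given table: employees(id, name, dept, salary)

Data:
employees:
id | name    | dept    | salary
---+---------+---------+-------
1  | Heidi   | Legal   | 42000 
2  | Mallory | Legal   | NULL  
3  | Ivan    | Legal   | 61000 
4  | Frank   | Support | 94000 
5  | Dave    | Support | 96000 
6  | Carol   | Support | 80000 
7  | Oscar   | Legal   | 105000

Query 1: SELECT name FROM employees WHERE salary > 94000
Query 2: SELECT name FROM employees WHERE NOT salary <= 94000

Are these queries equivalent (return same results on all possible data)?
Yes, equivalent

Both queries return: [('Dave',), ('Oscar',)]

Reason: Both filter salary > 94000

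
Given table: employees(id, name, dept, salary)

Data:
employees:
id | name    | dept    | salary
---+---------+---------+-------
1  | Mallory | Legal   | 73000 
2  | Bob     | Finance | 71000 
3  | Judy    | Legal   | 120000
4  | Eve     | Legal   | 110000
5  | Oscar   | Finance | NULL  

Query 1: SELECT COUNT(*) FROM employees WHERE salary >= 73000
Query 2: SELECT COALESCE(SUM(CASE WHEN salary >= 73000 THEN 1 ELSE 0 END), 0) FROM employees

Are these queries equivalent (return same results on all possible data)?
Yes, equivalent

Both queries return: [(3,)]

Reason: COUNT with WHERE vs conditional SUM (COALESCE handles empty-table NULL)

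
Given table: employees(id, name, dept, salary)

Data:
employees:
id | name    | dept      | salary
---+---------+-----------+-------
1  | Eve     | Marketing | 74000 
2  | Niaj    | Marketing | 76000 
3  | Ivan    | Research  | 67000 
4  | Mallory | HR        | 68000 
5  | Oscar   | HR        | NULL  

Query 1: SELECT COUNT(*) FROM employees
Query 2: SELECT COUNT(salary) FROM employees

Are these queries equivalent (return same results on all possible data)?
No, not equivalent

Query 1 returns: [(5,)]
Query 2 returns: [(4,)]

Reason: COUNT(*) includes NULLs, COUNT(column) excludes them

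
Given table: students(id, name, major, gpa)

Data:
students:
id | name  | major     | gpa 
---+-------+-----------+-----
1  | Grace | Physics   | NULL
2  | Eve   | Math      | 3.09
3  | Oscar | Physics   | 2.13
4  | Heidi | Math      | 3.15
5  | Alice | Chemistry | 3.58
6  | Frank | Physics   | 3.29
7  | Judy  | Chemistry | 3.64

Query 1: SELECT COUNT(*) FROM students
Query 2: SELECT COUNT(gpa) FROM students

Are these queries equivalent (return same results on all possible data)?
No, not equivalent

Query 1 returns: [(7,)]
Query 2 returns: [(6,)]

Reason: COUNT(*) includes NULLs, COUNT(column) excludes them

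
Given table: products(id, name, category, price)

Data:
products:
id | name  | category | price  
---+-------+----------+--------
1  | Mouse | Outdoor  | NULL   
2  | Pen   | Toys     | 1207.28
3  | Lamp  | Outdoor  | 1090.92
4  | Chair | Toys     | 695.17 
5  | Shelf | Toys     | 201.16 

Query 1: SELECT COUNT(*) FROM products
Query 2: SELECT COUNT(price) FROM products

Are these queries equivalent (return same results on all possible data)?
No, not equivalent

Query 1 returns: [(5,)]
Query 2 returns: [(4,)]

Reason: COUNT(*) includes NULLs, COUNT(column) excludes them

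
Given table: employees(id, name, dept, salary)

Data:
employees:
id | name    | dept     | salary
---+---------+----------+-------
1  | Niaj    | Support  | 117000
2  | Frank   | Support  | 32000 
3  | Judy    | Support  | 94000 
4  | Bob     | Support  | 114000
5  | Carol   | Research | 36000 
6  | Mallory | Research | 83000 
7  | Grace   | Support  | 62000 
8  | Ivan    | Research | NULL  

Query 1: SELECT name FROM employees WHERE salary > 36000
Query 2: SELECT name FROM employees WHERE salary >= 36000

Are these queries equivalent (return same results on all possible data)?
No, not equivalent

Query 1 returns: [('Niaj',), ('Judy',), ('Bob',), ('Mallory',), ('Grace',)]
Query 2 returns: [('Niaj',), ('Judy',), ('Bob',), ('Carol',), ('Mallory',), ('Grace',)]

Reason: > vs >= gives different results when salary = 36000 exists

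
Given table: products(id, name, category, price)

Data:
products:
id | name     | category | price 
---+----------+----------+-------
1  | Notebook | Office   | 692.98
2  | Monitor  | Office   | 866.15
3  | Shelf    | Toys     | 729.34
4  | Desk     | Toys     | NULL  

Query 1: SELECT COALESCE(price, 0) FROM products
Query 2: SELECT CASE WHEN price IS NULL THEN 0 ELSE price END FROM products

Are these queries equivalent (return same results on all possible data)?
Yes, equivalent

Both queries return: [(0,), (692.98,), (729.34,), (866.15,)]

Reason: COALESCE vs CASE for NULL handling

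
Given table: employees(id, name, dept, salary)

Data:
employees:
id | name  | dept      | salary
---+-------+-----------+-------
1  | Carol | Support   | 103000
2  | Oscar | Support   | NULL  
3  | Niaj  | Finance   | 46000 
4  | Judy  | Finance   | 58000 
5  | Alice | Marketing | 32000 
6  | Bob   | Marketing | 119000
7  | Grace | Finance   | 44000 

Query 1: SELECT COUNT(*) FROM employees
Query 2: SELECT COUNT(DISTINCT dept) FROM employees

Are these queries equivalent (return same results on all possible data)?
No, not equivalent

Query 1 returns: [(7,)]
Query 2 returns: [(3,)]

Reason: COUNT(*) counts rows, COUNT(DISTINCT dept) counts unique depts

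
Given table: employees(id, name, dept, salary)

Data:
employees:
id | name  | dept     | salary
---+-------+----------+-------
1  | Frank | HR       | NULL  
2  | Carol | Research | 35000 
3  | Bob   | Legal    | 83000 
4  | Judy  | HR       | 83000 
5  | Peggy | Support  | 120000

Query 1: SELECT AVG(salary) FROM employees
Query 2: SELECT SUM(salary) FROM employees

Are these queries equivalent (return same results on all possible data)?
No, not equivalent

Query 1 returns: [(80250.0,)]
Query 2 returns: [(321000,)]

Reason: AVG vs SUM give different aggregate values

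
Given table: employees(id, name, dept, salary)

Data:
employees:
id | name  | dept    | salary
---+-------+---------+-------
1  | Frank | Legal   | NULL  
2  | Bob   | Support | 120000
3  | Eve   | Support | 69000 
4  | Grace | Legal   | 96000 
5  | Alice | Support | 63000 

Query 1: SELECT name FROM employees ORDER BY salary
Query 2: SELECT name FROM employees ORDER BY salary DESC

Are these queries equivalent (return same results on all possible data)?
No, not equivalent

Query 1 returns: [('Frank',), ('Alice',), ('Eve',), ('Grace',), ('Bob',)]
Query 2 returns: [('Bob',), ('Grace',), ('Eve',), ('Alice',), ('Frank',)]

Reason: ASC vs DESC gives opposite ordering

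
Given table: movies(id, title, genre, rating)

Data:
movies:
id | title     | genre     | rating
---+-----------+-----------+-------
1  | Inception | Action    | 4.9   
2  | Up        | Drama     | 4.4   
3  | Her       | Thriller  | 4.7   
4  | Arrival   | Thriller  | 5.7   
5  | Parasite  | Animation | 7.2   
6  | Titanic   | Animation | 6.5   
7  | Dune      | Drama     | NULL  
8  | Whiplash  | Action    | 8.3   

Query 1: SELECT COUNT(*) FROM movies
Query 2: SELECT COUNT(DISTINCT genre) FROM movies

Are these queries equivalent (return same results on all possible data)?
No, not equivalent

Query 1 returns: [(8,)]
Query 2 returns: [(4,)]

Reason: COUNT(*) counts rows, COUNT(DISTINCT genre) counts unique genres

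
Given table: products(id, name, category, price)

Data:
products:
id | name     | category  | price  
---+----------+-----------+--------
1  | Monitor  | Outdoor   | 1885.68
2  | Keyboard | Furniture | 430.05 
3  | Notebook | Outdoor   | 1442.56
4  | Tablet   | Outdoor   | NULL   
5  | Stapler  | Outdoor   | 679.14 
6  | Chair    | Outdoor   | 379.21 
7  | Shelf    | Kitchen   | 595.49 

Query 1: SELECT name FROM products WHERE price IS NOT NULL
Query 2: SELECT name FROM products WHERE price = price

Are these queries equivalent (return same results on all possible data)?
Yes, equivalent

Both queries return: [('Chair',), ('Keyboard',), ('Monitor',), ('Notebook',), ('Shelf',), ('Stapler',)]

Reason: IS NOT NULL vs self-equality (both exclude NULLs)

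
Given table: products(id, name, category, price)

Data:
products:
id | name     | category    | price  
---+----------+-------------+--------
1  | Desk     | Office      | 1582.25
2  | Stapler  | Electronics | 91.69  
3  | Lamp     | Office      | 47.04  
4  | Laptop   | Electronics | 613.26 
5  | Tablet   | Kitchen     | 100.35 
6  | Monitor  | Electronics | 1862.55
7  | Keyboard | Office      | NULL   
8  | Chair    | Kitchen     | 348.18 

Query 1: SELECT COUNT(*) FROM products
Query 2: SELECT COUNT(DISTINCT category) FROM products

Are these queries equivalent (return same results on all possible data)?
No, not equivalent

Query 1 returns: [(8,)]
Query 2 returns: [(3,)]

Reason: COUNT(*) counts rows, COUNT(DISTINCT category) counts unique categorys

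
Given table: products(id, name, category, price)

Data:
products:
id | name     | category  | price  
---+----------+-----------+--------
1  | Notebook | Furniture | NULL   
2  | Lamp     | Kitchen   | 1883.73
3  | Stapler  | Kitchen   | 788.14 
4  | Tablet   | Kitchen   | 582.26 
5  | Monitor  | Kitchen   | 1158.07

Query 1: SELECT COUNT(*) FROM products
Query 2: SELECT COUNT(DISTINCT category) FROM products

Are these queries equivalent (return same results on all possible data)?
No, not equivalent

Query 1 returns: [(5,)]
Query 2 returns: [(2,)]

Reason: COUNT(*) counts rows, COUNT(DISTINCT category) counts unique categorys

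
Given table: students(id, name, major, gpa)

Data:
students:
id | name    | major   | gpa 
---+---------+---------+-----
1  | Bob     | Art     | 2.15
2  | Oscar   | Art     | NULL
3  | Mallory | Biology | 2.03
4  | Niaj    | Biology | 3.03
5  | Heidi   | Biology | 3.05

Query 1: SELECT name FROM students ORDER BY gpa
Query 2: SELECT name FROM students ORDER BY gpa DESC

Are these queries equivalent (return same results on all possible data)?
No, not equivalent

Query 1 returns: [('Oscar',), ('Mallory',), ('Bob',), ('Niaj',), ('Heidi',)]
Query 2 returns: [('Heidi',), ('Niaj',), ('Bob',), ('Mallory',), ('Oscar',)]

Reason: ASC vs DESC gives opposite ordering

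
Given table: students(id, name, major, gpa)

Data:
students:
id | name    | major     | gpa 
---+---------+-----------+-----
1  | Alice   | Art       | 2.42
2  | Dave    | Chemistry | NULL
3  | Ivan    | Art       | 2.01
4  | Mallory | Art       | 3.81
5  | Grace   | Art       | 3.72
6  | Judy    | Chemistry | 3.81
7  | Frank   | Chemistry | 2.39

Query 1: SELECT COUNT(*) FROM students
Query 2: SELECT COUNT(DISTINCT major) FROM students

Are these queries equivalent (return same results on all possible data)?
No, not equivalent

Query 1 returns: [(7,)]
Query 2 returns: [(2,)]

Reason: COUNT(*) counts rows, COUNT(DISTINCT major) counts unique majors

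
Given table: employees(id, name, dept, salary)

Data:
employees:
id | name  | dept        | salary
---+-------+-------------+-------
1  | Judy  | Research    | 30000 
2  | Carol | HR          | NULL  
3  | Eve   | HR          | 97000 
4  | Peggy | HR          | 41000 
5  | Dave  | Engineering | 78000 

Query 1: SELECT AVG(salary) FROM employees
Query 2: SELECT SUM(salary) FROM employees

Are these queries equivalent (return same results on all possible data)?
No, not equivalent

Query 1 returns: [(61500.0,)]
Query 2 returns: [(246000,)]

Reason: AVG vs SUM give different aggregate values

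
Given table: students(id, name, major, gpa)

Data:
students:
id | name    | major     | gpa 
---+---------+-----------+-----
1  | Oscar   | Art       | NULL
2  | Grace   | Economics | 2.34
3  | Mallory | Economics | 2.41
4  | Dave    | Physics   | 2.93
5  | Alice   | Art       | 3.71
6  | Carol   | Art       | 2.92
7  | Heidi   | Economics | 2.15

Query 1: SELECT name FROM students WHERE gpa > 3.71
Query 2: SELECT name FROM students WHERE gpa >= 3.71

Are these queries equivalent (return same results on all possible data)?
No, not equivalent

Query 1 returns: []
Query 2 returns: [('Alice',)]

Reason: > vs >= gives different results when gpa = 3.71 exists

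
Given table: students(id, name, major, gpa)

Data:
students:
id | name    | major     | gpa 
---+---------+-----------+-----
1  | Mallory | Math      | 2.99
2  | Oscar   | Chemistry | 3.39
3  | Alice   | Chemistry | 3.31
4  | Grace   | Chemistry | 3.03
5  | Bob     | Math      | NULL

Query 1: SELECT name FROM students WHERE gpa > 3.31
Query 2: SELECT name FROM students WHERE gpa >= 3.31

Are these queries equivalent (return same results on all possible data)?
No, not equivalent

Query 1 returns: [('Oscar',)]
Query 2 returns: [('Oscar',), ('Alice',)]

Reason: > vs >= gives different results when gpa = 3.31 exists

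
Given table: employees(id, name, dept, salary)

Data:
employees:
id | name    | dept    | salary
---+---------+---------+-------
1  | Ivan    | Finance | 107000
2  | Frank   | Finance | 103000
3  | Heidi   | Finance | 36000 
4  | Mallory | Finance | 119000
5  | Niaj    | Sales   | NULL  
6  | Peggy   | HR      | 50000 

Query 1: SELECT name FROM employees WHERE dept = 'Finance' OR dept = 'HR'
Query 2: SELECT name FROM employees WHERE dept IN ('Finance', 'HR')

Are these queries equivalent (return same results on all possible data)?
Yes, equivalent

Both queries return: [('Frank',), ('Heidi',), ('Ivan',), ('Mallory',), ('Peggy',)]

Reason: OR vs IN are equivalent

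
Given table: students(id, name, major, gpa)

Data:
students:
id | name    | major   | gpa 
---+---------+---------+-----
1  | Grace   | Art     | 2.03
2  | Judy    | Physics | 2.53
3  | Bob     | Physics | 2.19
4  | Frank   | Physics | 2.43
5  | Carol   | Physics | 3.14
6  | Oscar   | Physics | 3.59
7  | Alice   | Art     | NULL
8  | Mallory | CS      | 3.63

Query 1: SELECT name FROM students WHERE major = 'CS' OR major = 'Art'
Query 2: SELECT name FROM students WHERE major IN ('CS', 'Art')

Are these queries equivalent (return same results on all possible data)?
Yes, equivalent

Both queries return: [('Alice',), ('Grace',), ('Mallory',)]

Reason: OR vs IN are equivalent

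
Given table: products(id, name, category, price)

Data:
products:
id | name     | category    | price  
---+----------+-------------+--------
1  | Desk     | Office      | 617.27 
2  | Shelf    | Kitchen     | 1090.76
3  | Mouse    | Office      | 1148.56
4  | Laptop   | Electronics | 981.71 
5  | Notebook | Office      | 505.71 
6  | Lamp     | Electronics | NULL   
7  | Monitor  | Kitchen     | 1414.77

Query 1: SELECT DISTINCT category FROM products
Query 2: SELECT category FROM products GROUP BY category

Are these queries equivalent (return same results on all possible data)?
Yes, equivalent

Both queries return: [('Electronics',), ('Kitchen',), ('Office',)]

Reason: Both get unique categorys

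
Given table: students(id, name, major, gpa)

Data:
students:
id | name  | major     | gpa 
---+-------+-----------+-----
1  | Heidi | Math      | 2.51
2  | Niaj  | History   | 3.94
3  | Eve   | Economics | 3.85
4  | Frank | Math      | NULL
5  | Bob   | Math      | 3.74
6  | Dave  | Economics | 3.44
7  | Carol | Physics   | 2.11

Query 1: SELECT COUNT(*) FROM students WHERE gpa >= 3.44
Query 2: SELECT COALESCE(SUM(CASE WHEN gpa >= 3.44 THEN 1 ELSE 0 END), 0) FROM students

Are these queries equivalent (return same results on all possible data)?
Yes, equivalent

Both queries return: [(4,)]

Reason: COUNT with WHERE vs conditional SUM (COALESCE handles empty-table NULL)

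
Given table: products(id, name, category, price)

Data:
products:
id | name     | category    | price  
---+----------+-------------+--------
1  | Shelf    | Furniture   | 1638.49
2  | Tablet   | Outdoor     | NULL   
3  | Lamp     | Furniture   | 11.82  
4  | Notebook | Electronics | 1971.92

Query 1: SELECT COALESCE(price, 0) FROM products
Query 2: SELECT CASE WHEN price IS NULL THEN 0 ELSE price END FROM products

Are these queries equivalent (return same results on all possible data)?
Yes, equivalent

Both queries return: [(0,), (11.82,), (1638.49,), (1971.92,)]

Reason: COALESCE vs CASE for NULL handling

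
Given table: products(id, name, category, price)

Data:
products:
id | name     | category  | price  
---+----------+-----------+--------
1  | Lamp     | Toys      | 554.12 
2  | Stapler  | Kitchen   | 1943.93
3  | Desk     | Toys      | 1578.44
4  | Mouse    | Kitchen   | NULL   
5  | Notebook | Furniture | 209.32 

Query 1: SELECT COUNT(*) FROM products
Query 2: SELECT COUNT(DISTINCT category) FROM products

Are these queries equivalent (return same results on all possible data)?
No, not equivalent

Query 1 returns: [(5,)]
Query 2 returns: [(3,)]

Reason: COUNT(*) counts rows, COUNT(DISTINCT category) counts unique categorys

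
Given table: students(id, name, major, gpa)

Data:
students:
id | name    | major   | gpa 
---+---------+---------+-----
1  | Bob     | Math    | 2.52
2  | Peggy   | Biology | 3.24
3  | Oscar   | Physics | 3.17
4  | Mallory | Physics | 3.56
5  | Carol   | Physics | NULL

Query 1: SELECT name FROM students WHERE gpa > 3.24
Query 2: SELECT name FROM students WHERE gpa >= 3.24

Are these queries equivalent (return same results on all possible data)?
No, not equivalent

Query 1 returns: [('Mallory',)]
Query 2 returns: [('Peggy',), ('Mallory',)]

Reason: > vs >= gives different results when gpa = 3.24 exists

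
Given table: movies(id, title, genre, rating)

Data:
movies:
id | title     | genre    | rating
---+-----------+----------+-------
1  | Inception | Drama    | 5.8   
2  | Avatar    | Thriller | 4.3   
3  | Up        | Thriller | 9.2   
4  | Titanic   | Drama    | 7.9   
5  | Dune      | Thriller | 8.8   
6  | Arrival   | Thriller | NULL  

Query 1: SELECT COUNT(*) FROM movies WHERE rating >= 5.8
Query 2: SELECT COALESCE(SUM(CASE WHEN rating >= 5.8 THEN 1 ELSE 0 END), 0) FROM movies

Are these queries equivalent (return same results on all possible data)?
Yes, equivalent

Both queries return: [(4,)]

Reason: COUNT with WHERE vs conditional SUM (COALESCE handles empty-table NULL)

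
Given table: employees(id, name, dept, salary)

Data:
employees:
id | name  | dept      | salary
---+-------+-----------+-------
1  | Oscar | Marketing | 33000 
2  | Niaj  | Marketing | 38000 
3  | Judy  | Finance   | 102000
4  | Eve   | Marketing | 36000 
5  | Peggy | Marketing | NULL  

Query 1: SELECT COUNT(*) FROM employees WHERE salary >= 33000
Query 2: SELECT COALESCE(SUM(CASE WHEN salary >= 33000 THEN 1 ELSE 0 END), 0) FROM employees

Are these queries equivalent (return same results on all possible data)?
Yes, equivalent

Both queries return: [(4,)]

Reason: COUNT with WHERE vs conditional SUM (COALESCE handles empty-table NULL)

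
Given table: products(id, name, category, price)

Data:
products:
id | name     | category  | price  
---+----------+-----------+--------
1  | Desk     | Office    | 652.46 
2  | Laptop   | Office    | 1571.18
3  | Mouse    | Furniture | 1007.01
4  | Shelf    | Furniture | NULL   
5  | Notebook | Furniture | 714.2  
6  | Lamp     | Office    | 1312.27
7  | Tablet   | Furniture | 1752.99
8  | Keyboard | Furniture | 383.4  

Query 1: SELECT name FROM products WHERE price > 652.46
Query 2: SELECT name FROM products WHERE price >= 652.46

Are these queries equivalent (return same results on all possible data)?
No, not equivalent

Query 1 returns: [('Laptop',), ('Mouse',), ('Notebook',), ('Lamp',), ('Tablet',)]
Query 2 returns: [('Desk',), ('Laptop',), ('Mouse',), ('Notebook',), ('Lamp',), ('Tablet',)]

Reason: > vs >= gives different results when price = 652.46 exists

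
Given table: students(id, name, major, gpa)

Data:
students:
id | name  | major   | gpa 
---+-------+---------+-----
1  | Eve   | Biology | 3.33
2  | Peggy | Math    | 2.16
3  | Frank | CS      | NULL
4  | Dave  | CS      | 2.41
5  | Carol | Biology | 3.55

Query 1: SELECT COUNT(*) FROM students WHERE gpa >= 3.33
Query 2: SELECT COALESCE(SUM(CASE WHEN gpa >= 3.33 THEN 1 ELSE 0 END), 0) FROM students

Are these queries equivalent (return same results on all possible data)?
Yes, equivalent

Both queries return: [(2,)]

Reason: COUNT with WHERE vs conditional SUM (COALESCE handles empty-table NULL)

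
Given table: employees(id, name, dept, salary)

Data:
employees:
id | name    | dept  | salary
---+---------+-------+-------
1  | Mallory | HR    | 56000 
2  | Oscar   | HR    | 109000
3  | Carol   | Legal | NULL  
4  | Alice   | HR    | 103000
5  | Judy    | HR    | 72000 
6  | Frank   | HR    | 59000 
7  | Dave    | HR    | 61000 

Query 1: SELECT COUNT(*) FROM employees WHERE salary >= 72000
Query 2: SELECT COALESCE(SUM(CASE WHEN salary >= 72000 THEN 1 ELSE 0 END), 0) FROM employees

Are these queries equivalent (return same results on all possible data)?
Yes, equivalent

Both queries return: [(3,)]

Reason: COUNT with WHERE vs conditional SUM (COALESCE handles empty-table NULL)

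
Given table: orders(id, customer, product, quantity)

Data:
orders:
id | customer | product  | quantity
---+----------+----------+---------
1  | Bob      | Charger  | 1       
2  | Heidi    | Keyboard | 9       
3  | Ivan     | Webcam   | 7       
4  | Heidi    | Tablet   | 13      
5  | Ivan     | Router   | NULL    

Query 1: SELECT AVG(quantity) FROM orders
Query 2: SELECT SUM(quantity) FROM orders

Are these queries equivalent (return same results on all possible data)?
No, not equivalent

Query 1 returns: [(7.5,)]
Query 2 returns: [(30,)]

Reason: AVG vs SUM give different aggregate values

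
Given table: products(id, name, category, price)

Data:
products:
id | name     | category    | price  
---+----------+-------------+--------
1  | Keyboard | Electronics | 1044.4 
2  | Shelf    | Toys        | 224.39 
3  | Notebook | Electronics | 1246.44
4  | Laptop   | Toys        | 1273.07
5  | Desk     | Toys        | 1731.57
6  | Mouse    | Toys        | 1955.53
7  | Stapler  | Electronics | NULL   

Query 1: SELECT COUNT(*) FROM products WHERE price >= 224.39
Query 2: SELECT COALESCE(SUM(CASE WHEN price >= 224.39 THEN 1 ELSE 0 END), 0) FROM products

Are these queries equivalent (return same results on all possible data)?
Yes, equivalent

Both queries return: [(6,)]

Reason: COUNT with WHERE vs conditional SUM (COALESCE handles empty-table NULL)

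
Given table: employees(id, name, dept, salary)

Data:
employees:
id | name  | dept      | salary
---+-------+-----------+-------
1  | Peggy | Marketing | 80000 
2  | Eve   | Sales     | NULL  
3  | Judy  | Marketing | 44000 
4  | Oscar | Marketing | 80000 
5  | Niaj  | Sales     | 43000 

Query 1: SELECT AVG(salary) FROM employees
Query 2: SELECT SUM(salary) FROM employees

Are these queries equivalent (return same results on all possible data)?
No, not equivalent

Query 1 returns: [(61750.0,)]
Query 2 returns: [(247000,)]

Reason: AVG vs SUM give different aggregate values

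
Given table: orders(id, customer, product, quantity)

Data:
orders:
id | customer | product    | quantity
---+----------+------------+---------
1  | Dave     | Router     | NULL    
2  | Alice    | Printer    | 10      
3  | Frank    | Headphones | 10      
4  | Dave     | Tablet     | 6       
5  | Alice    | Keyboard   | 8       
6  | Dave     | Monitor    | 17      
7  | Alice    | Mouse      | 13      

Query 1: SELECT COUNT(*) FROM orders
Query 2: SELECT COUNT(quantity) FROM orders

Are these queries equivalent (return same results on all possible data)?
No, not equivalent

Query 1 returns: [(7,)]
Query 2 returns: [(6,)]

Reason: COUNT(*) includes NULLs, COUNT(column) excludes them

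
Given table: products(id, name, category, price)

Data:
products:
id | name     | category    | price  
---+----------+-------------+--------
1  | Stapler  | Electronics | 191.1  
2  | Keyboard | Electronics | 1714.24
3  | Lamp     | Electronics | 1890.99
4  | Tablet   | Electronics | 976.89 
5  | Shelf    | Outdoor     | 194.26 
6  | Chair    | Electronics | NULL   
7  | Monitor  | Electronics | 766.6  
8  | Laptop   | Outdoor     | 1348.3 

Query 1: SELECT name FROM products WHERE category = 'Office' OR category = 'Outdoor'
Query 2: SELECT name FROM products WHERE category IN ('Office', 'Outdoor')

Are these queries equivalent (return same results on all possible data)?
Yes, equivalent

Both queries return: [('Laptop',), ('Shelf',)]

Reason: OR vs IN are equivalent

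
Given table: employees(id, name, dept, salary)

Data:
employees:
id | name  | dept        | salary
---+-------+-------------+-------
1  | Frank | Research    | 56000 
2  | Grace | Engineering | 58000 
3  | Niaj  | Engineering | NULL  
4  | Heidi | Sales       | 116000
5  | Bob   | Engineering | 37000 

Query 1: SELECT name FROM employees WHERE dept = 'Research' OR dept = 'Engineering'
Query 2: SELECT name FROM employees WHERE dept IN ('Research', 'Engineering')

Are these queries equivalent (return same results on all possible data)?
Yes, equivalent

Both queries return: [('Bob',), ('Frank',), ('Grace',), ('Niaj',)]

Reason: OR vs IN are equivalent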